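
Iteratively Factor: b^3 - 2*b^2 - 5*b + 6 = (b - 1)*(b^2 - b - 6) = (b - 3)*(b - 1)*(b + 2)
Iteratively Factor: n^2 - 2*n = (n)*(n - 2)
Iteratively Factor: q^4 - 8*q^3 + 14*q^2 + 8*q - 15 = (q - 1)*(q^3 - 7*q^2 + 7*q + 15) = (q - 1)*(q + 1)*(q^2 - 8*q + 15) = (q - 3)*(q - 1)*(q + 1)*(q - 5)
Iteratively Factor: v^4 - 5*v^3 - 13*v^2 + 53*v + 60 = (v - 4)*(v^3 - v^2 - 17*v - 15) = (v - 5)*(v - 4)*(v^2 + 4*v + 3) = (v - 5)*(v - 4)*(v + 1)*(v + 3)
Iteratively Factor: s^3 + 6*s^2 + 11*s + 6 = (s + 2)*(s^2 + 4*s + 3) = (s + 1)*(s + 2)*(s + 3)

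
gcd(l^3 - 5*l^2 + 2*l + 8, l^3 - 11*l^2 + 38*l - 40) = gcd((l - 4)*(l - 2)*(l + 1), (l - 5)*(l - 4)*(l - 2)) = l^2 - 6*l + 8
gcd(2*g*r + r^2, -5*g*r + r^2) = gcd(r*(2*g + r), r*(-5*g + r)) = r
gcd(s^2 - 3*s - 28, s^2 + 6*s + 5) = 1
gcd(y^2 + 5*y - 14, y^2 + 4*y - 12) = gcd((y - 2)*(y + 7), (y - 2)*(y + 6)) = y - 2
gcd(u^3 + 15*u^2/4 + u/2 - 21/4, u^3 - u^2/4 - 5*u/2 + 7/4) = u^2 + 3*u/4 - 7/4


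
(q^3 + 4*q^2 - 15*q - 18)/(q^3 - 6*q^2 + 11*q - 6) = (q^2 + 7*q + 6)/(q^2 - 3*q + 2)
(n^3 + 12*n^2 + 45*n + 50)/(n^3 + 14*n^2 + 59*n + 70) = (n + 5)/(n + 7)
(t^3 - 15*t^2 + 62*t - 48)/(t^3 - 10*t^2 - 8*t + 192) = (t - 1)/(t + 4)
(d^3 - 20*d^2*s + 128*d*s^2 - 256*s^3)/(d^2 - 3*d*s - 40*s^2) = (d^2 - 12*d*s + 32*s^2)/(d + 5*s)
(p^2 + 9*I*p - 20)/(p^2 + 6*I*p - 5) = (p + 4*I)/(p + I)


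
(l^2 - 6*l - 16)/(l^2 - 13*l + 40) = (l + 2)/(l - 5)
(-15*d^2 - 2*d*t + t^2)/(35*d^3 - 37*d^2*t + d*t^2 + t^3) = (3*d + t)/(-7*d^2 + 6*d*t + t^2)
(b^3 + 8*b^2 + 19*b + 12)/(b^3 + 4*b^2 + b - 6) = (b^2 + 5*b + 4)/(b^2 + b - 2)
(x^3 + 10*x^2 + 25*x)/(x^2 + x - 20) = x*(x + 5)/(x - 4)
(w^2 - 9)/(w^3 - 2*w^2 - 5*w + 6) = (w + 3)/(w^2 + w - 2)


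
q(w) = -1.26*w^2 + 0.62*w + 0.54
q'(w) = 0.62 - 2.52*w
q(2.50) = -5.78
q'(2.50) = -5.68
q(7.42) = -64.23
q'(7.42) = -18.08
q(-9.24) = -112.76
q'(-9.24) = 23.90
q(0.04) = 0.56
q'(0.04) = 0.52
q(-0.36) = 0.15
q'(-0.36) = 1.53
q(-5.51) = -41.13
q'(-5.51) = 14.51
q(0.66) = 0.40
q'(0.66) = -1.04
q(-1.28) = -2.32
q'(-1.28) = 3.85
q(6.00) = -41.10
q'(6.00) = -14.50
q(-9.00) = -107.10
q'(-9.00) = 23.30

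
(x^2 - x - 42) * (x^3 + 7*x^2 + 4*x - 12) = x^5 + 6*x^4 - 45*x^3 - 310*x^2 - 156*x + 504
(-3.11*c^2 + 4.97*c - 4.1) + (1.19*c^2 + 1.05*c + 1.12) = -1.92*c^2 + 6.02*c - 2.98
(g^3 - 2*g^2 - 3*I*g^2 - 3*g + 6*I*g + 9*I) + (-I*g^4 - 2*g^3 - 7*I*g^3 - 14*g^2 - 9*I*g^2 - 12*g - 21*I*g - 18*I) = -I*g^4 - g^3 - 7*I*g^3 - 16*g^2 - 12*I*g^2 - 15*g - 15*I*g - 9*I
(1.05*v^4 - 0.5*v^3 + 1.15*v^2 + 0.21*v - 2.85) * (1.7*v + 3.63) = 1.785*v^5 + 2.9615*v^4 + 0.14*v^3 + 4.5315*v^2 - 4.0827*v - 10.3455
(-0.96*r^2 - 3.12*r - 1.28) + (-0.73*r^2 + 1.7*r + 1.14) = -1.69*r^2 - 1.42*r - 0.14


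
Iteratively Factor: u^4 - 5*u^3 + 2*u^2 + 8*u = (u - 2)*(u^3 - 3*u^2 - 4*u) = u*(u - 2)*(u^2 - 3*u - 4) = u*(u - 2)*(u + 1)*(u - 4)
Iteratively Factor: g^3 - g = (g)*(g^2 - 1) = g*(g - 1)*(g + 1)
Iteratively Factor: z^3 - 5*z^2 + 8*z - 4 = (z - 2)*(z^2 - 3*z + 2) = (z - 2)^2*(z - 1)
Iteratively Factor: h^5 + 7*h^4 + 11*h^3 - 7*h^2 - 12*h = (h + 3)*(h^4 + 4*h^3 - h^2 - 4*h) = (h - 1)*(h + 3)*(h^3 + 5*h^2 + 4*h) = h*(h - 1)*(h + 3)*(h^2 + 5*h + 4) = h*(h - 1)*(h + 1)*(h + 3)*(h + 4)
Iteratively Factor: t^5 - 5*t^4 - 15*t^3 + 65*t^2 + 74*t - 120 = (t - 4)*(t^4 - t^3 - 19*t^2 - 11*t + 30) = (t - 5)*(t - 4)*(t^3 + 4*t^2 + t - 6) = (t - 5)*(t - 4)*(t + 3)*(t^2 + t - 2) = (t - 5)*(t - 4)*(t - 1)*(t + 3)*(t + 2)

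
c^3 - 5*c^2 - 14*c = c*(c - 7)*(c + 2)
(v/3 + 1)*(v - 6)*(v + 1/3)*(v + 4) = v^4/3 + 4*v^3/9 - 89*v^2/9 - 82*v/3 - 8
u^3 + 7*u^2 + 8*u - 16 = (u - 1)*(u + 4)^2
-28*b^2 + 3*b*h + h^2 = (-4*b + h)*(7*b + h)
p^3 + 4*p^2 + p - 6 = (p - 1)*(p + 2)*(p + 3)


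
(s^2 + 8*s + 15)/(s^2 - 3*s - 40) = (s + 3)/(s - 8)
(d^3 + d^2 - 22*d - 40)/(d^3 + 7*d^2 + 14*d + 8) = (d - 5)/(d + 1)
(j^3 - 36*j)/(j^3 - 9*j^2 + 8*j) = (j^2 - 36)/(j^2 - 9*j + 8)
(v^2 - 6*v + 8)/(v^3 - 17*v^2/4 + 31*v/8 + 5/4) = 8*(v - 4)/(8*v^2 - 18*v - 5)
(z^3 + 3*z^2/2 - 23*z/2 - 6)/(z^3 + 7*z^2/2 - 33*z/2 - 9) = (z + 4)/(z + 6)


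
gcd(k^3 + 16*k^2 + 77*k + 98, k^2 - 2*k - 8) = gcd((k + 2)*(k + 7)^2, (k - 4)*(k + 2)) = k + 2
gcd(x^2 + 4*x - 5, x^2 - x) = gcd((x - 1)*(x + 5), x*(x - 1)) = x - 1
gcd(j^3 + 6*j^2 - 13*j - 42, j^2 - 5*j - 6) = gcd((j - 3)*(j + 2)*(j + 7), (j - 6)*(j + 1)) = 1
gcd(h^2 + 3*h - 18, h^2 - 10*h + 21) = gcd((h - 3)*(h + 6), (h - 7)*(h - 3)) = h - 3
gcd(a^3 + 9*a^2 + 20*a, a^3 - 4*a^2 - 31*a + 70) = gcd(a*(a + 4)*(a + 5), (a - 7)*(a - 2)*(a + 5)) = a + 5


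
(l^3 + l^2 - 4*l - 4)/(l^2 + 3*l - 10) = (l^2 + 3*l + 2)/(l + 5)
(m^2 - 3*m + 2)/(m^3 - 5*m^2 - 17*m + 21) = (m - 2)/(m^2 - 4*m - 21)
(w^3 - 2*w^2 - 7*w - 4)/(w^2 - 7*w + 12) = (w^2 + 2*w + 1)/(w - 3)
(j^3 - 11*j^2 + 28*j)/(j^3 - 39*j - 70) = j*(j - 4)/(j^2 + 7*j + 10)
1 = 1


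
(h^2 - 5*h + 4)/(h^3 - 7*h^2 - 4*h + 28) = (h^2 - 5*h + 4)/(h^3 - 7*h^2 - 4*h + 28)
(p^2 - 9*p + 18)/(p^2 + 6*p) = (p^2 - 9*p + 18)/(p*(p + 6))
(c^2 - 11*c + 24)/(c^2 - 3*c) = (c - 8)/c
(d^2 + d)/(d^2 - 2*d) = (d + 1)/(d - 2)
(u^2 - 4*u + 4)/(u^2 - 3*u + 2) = (u - 2)/(u - 1)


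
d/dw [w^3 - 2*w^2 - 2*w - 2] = 3*w^2 - 4*w - 2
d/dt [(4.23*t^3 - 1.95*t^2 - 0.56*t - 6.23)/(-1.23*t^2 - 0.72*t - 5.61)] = (-5.2029*t^4 - 6.0912*t^3 - 70.4757*t^2 + 6.5532*t - 1.344)/(1.5129*t^4 + 1.7712*t^3 + 14.319*t^2 + 8.0784*t + 31.4721)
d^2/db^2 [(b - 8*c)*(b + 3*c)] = 2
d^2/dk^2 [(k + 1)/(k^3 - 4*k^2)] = 2*(3*k^3 - 6*k^2 - 16*k + 48)/(k^4*(k^3 - 12*k^2 + 48*k - 64))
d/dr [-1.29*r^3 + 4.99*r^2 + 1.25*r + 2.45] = -3.87*r^2 + 9.98*r + 1.25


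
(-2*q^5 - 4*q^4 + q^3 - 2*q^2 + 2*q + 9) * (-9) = 18*q^5 + 36*q^4 - 9*q^3 + 18*q^2 - 18*q - 81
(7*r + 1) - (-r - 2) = 8*r + 3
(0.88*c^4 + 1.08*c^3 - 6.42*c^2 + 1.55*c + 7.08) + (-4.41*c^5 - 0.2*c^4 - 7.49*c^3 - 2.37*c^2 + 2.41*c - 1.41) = -4.41*c^5 + 0.68*c^4 - 6.41*c^3 - 8.79*c^2 + 3.96*c + 5.67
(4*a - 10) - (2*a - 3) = 2*a - 7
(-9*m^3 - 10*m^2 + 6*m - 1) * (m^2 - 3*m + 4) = -9*m^5 + 17*m^4 - 59*m^2 + 27*m - 4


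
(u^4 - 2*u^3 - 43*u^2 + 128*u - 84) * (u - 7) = u^5 - 9*u^4 - 29*u^3 + 429*u^2 - 980*u + 588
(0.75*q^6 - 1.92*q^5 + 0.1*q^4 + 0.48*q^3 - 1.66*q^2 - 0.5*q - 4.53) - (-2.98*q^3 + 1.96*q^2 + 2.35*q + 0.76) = 0.75*q^6 - 1.92*q^5 + 0.1*q^4 + 3.46*q^3 - 3.62*q^2 - 2.85*q - 5.29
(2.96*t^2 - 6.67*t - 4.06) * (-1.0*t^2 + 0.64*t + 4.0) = -2.96*t^4 + 8.5644*t^3 + 11.6312*t^2 - 29.2784*t - 16.24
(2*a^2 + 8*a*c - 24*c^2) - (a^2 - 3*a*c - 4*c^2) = a^2 + 11*a*c - 20*c^2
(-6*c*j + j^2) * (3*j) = -18*c*j^2 + 3*j^3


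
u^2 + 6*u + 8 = (u + 2)*(u + 4)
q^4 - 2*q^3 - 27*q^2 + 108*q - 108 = (q - 3)^2*(q - 2)*(q + 6)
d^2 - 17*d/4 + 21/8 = (d - 7/2)*(d - 3/4)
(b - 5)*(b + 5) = b^2 - 25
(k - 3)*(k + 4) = k^2 + k - 12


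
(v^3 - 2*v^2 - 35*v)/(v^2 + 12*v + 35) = v*(v - 7)/(v + 7)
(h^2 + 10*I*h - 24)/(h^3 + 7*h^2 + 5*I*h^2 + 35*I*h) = (h^2 + 10*I*h - 24)/(h*(h^2 + h*(7 + 5*I) + 35*I))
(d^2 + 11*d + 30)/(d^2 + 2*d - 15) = (d + 6)/(d - 3)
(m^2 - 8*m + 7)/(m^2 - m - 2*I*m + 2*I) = (m - 7)/(m - 2*I)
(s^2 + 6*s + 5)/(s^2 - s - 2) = (s + 5)/(s - 2)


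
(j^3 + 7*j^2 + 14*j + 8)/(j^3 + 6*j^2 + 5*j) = (j^2 + 6*j + 8)/(j*(j + 5))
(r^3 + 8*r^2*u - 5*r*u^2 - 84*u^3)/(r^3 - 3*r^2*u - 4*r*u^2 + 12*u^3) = (r^2 + 11*r*u + 28*u^2)/(r^2 - 4*u^2)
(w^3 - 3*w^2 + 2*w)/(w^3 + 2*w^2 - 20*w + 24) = w*(w - 1)/(w^2 + 4*w - 12)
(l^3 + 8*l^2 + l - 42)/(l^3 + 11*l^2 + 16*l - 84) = (l + 3)/(l + 6)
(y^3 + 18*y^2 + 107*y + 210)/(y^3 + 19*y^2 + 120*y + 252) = (y + 5)/(y + 6)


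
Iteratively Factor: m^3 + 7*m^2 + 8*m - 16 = (m - 1)*(m^2 + 8*m + 16) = (m - 1)*(m + 4)*(m + 4)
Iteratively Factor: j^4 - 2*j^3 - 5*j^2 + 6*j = (j - 1)*(j^3 - j^2 - 6*j) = j*(j - 1)*(j^2 - j - 6) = j*(j - 1)*(j + 2)*(j - 3)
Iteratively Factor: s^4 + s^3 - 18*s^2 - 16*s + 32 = (s + 4)*(s^3 - 3*s^2 - 6*s + 8) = (s + 2)*(s + 4)*(s^2 - 5*s + 4) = (s - 4)*(s + 2)*(s + 4)*(s - 1)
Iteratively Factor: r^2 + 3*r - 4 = (r + 4)*(r - 1)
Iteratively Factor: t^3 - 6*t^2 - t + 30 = (t - 5)*(t^2 - t - 6) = (t - 5)*(t - 3)*(t + 2)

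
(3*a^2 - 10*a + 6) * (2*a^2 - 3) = 6*a^4 - 20*a^3 + 3*a^2 + 30*a - 18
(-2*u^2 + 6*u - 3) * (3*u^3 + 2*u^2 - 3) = -6*u^5 + 14*u^4 + 3*u^3 - 18*u + 9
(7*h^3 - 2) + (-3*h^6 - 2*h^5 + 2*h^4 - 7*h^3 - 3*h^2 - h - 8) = -3*h^6 - 2*h^5 + 2*h^4 - 3*h^2 - h - 10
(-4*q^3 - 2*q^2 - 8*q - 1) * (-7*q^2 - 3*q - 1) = 28*q^5 + 26*q^4 + 66*q^3 + 33*q^2 + 11*q + 1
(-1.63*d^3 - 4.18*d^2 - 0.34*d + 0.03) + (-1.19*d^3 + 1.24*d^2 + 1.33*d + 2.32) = -2.82*d^3 - 2.94*d^2 + 0.99*d + 2.35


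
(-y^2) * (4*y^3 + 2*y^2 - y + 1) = -4*y^5 - 2*y^4 + y^3 - y^2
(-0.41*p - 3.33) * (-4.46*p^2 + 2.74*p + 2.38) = 1.8286*p^3 + 13.7284*p^2 - 10.1*p - 7.9254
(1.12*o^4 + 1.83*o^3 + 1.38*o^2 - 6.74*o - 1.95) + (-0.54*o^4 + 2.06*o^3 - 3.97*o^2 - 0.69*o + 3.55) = 0.58*o^4 + 3.89*o^3 - 2.59*o^2 - 7.43*o + 1.6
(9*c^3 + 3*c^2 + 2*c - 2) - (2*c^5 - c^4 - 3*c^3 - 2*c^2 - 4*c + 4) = -2*c^5 + c^4 + 12*c^3 + 5*c^2 + 6*c - 6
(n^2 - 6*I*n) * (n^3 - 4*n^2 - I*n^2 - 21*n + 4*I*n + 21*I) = n^5 - 4*n^4 - 7*I*n^4 - 27*n^3 + 28*I*n^3 + 24*n^2 + 147*I*n^2 + 126*n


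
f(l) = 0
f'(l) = 0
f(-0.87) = 0.00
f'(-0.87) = 0.00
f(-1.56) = 0.00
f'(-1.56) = 0.00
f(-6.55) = 0.00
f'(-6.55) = 0.00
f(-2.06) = 0.00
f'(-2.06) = 0.00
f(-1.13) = 0.00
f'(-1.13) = 0.00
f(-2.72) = 0.00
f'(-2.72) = 0.00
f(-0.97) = 0.00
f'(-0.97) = 0.00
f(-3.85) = 0.00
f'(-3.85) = 0.00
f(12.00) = 0.00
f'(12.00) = 0.00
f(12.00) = 0.00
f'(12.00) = 0.00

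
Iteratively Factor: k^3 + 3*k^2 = (k + 3)*(k^2) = k*(k + 3)*(k)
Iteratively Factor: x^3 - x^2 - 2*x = (x - 2)*(x^2 + x) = (x - 2)*(x + 1)*(x)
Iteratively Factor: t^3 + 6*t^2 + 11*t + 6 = (t + 3)*(t^2 + 3*t + 2) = (t + 1)*(t + 3)*(t + 2)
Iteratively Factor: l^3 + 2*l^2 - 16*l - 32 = (l + 2)*(l^2 - 16) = (l + 2)*(l + 4)*(l - 4)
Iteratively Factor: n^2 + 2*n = (n + 2)*(n)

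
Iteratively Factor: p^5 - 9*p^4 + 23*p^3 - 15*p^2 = (p - 1)*(p^4 - 8*p^3 + 15*p^2) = p*(p - 1)*(p^3 - 8*p^2 + 15*p) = p^2*(p - 1)*(p^2 - 8*p + 15) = p^2*(p - 5)*(p - 1)*(p - 3)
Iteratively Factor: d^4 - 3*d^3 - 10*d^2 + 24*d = (d - 2)*(d^3 - d^2 - 12*d) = (d - 4)*(d - 2)*(d^2 + 3*d) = d*(d - 4)*(d - 2)*(d + 3)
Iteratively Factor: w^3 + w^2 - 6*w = (w - 2)*(w^2 + 3*w) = w*(w - 2)*(w + 3)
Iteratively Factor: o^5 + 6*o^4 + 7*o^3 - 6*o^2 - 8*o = (o + 1)*(o^4 + 5*o^3 + 2*o^2 - 8*o) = (o - 1)*(o + 1)*(o^3 + 6*o^2 + 8*o) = (o - 1)*(o + 1)*(o + 2)*(o^2 + 4*o) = o*(o - 1)*(o + 1)*(o + 2)*(o + 4)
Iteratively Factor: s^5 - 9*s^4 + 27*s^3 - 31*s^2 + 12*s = (s - 4)*(s^4 - 5*s^3 + 7*s^2 - 3*s) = (s - 4)*(s - 3)*(s^3 - 2*s^2 + s) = s*(s - 4)*(s - 3)*(s^2 - 2*s + 1) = s*(s - 4)*(s - 3)*(s - 1)*(s - 1)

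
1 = 1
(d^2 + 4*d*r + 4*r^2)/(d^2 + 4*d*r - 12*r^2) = (d^2 + 4*d*r + 4*r^2)/(d^2 + 4*d*r - 12*r^2)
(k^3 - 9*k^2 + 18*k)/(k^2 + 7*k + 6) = k*(k^2 - 9*k + 18)/(k^2 + 7*k + 6)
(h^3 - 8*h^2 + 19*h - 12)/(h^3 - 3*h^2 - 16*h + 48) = (h - 1)/(h + 4)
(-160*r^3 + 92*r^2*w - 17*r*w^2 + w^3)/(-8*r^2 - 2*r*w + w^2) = (40*r^2 - 13*r*w + w^2)/(2*r + w)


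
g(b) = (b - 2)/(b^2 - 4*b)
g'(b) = (4 - 2*b)*(b - 2)/(b^2 - 4*b)^2 + 1/(b^2 - 4*b)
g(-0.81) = -0.72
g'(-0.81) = -0.78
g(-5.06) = -0.15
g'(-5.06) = -0.03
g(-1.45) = -0.44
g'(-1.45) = -0.25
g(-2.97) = -0.24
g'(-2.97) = -0.07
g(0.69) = 0.57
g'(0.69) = -1.10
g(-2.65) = -0.26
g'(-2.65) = -0.08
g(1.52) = 0.13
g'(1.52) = -0.30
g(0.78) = 0.49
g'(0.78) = -0.87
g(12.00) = 0.10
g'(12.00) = -0.01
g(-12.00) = -0.07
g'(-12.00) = -0.00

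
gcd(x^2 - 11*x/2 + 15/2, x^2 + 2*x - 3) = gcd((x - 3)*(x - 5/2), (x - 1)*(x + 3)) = 1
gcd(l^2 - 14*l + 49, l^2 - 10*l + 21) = l - 7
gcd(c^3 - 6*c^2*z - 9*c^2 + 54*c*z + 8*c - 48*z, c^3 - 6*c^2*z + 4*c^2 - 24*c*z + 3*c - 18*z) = -c + 6*z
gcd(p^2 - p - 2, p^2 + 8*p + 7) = p + 1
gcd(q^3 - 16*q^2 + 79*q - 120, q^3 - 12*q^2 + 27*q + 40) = q^2 - 13*q + 40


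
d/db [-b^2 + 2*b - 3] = 2 - 2*b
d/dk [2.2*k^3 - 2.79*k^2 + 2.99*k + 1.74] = 6.6*k^2 - 5.58*k + 2.99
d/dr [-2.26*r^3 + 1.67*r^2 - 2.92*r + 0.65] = -6.78*r^2 + 3.34*r - 2.92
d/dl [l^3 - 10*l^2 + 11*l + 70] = 3*l^2 - 20*l + 11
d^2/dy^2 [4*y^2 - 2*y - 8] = 8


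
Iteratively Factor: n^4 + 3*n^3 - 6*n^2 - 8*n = (n - 2)*(n^3 + 5*n^2 + 4*n) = n*(n - 2)*(n^2 + 5*n + 4) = n*(n - 2)*(n + 1)*(n + 4)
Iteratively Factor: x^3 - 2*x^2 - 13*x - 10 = (x + 1)*(x^2 - 3*x - 10) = (x - 5)*(x + 1)*(x + 2)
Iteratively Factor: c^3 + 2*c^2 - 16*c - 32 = (c - 4)*(c^2 + 6*c + 8) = (c - 4)*(c + 4)*(c + 2)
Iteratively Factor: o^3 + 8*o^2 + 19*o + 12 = (o + 1)*(o^2 + 7*o + 12) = (o + 1)*(o + 3)*(o + 4)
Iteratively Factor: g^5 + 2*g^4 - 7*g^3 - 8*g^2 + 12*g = (g)*(g^4 + 2*g^3 - 7*g^2 - 8*g + 12) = g*(g + 3)*(g^3 - g^2 - 4*g + 4) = g*(g + 2)*(g + 3)*(g^2 - 3*g + 2) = g*(g - 2)*(g + 2)*(g + 3)*(g - 1)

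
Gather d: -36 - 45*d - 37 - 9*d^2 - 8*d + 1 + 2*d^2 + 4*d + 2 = -7*d^2 - 49*d - 70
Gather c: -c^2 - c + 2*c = -c^2 + c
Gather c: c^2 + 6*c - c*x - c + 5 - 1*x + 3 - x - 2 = c^2 + c*(5 - x) - 2*x + 6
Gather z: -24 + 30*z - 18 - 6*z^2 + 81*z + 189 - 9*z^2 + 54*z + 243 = -15*z^2 + 165*z + 390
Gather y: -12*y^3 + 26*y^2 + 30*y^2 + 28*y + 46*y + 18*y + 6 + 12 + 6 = -12*y^3 + 56*y^2 + 92*y + 24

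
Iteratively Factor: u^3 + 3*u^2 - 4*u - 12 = (u + 3)*(u^2 - 4) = (u + 2)*(u + 3)*(u - 2)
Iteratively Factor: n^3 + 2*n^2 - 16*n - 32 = (n - 4)*(n^2 + 6*n + 8) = (n - 4)*(n + 2)*(n + 4)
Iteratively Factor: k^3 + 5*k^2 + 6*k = (k)*(k^2 + 5*k + 6) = k*(k + 2)*(k + 3)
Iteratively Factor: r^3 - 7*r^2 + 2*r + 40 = (r + 2)*(r^2 - 9*r + 20) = (r - 4)*(r + 2)*(r - 5)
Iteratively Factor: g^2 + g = (g + 1)*(g)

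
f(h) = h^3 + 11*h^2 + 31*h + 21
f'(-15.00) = 376.00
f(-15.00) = -1344.00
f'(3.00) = 124.00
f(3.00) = 240.00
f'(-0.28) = 25.08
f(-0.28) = 13.16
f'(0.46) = 41.75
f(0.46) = 37.68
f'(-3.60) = -9.32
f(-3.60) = 5.30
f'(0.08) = 32.78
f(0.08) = 23.55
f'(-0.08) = 29.26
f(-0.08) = 18.59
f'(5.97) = 269.26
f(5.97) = 810.90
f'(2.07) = 89.39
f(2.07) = 141.17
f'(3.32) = 137.11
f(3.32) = 281.76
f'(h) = 3*h^2 + 22*h + 31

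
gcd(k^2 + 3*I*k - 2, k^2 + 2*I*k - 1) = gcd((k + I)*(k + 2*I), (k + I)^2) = k + I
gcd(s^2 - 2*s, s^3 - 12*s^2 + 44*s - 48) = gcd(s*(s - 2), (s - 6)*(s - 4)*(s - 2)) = s - 2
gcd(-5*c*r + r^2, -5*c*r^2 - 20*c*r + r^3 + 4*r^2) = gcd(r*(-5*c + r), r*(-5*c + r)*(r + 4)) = -5*c*r + r^2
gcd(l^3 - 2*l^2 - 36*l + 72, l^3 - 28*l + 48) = l^2 + 4*l - 12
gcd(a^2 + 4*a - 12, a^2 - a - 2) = a - 2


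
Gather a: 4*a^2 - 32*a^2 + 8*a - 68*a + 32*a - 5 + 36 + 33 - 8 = -28*a^2 - 28*a + 56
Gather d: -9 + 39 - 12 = 18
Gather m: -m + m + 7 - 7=0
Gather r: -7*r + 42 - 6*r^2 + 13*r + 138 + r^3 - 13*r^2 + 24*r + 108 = r^3 - 19*r^2 + 30*r + 288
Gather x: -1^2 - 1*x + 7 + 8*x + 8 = 7*x + 14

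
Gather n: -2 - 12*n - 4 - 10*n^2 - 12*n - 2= -10*n^2 - 24*n - 8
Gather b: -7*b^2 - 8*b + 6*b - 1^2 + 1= -7*b^2 - 2*b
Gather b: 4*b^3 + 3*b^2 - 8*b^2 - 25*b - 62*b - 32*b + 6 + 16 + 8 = 4*b^3 - 5*b^2 - 119*b + 30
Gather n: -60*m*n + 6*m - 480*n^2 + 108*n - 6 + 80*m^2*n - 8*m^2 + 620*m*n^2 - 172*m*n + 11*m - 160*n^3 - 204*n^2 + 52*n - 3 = -8*m^2 + 17*m - 160*n^3 + n^2*(620*m - 684) + n*(80*m^2 - 232*m + 160) - 9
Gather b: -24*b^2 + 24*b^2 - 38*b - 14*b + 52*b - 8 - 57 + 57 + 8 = 0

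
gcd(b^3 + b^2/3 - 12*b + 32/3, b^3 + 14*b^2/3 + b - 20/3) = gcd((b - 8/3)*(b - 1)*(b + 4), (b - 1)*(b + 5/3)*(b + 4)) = b^2 + 3*b - 4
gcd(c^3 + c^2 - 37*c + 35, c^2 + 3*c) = 1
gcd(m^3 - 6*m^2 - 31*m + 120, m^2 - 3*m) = m - 3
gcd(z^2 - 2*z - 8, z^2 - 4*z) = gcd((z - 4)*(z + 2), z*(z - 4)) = z - 4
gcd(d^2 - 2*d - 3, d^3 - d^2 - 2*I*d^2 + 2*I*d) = 1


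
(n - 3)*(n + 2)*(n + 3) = n^3 + 2*n^2 - 9*n - 18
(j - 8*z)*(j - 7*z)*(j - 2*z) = j^3 - 17*j^2*z + 86*j*z^2 - 112*z^3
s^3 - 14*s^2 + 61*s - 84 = (s - 7)*(s - 4)*(s - 3)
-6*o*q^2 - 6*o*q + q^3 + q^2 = q*(-6*o + q)*(q + 1)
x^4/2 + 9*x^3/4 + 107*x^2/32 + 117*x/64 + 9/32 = (x/2 + 1)*(x + 1/4)*(x + 3/4)*(x + 3/2)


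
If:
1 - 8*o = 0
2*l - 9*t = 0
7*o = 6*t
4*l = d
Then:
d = 21/8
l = 21/32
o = 1/8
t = 7/48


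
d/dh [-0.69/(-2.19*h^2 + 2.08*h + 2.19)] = (1.4352 - 3.0222*h)/(-2.19*h^2 + 2.08*h + 2.19)^2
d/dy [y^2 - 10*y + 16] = 2*y - 10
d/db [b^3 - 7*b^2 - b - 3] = 3*b^2 - 14*b - 1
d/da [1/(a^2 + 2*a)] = 2*(-a - 1)/(a^2*(a + 2)^2)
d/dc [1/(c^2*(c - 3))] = 3*(2 - c)/(c^3*(c^2 - 6*c + 9))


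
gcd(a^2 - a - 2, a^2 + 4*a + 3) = a + 1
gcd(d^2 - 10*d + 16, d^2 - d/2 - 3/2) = 1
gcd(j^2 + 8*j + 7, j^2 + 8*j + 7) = j^2 + 8*j + 7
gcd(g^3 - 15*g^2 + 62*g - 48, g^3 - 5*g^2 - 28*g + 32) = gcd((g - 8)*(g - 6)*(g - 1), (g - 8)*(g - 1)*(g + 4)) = g^2 - 9*g + 8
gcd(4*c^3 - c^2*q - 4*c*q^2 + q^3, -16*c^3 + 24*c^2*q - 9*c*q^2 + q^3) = 4*c^2 - 5*c*q + q^2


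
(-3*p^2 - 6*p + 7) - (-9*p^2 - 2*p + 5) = 6*p^2 - 4*p + 2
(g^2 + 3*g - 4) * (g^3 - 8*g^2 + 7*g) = g^5 - 5*g^4 - 21*g^3 + 53*g^2 - 28*g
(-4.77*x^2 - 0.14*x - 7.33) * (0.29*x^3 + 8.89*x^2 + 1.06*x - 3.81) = -1.3833*x^5 - 42.4459*x^4 - 8.4265*x^3 - 47.1384*x^2 - 7.2364*x + 27.9273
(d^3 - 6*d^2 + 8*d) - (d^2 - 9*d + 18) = d^3 - 7*d^2 + 17*d - 18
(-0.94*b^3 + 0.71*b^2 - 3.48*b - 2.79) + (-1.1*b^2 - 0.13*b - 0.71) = -0.94*b^3 - 0.39*b^2 - 3.61*b - 3.5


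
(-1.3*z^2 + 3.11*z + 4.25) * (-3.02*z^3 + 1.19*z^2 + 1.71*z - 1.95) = 3.926*z^5 - 10.9392*z^4 - 11.3571*z^3 + 12.9106*z^2 + 1.203*z - 8.2875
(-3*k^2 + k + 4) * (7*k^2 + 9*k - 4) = -21*k^4 - 20*k^3 + 49*k^2 + 32*k - 16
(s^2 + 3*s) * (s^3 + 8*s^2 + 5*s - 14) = s^5 + 11*s^4 + 29*s^3 + s^2 - 42*s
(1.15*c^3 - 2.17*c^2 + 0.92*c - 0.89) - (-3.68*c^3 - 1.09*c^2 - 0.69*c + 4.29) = 4.83*c^3 - 1.08*c^2 + 1.61*c - 5.18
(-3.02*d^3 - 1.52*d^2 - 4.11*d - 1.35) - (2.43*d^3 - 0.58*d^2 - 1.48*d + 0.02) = -5.45*d^3 - 0.94*d^2 - 2.63*d - 1.37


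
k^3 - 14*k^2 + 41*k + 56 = (k - 8)*(k - 7)*(k + 1)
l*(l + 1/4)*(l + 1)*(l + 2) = l^4 + 13*l^3/4 + 11*l^2/4 + l/2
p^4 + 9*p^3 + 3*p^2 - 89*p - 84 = (p - 3)*(p + 1)*(p + 4)*(p + 7)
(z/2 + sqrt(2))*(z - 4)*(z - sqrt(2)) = z^3/2 - 2*z^2 + sqrt(2)*z^2/2 - 2*sqrt(2)*z - 2*z + 8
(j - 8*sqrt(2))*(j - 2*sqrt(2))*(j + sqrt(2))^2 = j^4 - 8*sqrt(2)*j^3 - 6*j^2 + 44*sqrt(2)*j + 64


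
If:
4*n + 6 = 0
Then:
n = -3/2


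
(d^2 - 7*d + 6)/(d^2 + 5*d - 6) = (d - 6)/(d + 6)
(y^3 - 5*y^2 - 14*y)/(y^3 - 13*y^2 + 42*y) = (y + 2)/(y - 6)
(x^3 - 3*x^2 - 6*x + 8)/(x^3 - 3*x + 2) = (x - 4)/(x - 1)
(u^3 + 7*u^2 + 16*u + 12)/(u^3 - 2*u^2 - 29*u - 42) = (u + 2)/(u - 7)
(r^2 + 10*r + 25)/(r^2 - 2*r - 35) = (r + 5)/(r - 7)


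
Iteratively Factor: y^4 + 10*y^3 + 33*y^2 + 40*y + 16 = (y + 1)*(y^3 + 9*y^2 + 24*y + 16) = (y + 1)*(y + 4)*(y^2 + 5*y + 4) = (y + 1)*(y + 4)^2*(y + 1)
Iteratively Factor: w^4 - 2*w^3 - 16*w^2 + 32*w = (w - 4)*(w^3 + 2*w^2 - 8*w) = w*(w - 4)*(w^2 + 2*w - 8) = w*(w - 4)*(w - 2)*(w + 4)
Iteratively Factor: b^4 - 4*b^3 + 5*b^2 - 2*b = (b - 2)*(b^3 - 2*b^2 + b) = (b - 2)*(b - 1)*(b^2 - b) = (b - 2)*(b - 1)^2*(b)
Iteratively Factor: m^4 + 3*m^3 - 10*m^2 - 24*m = (m - 3)*(m^3 + 6*m^2 + 8*m) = m*(m - 3)*(m^2 + 6*m + 8) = m*(m - 3)*(m + 4)*(m + 2)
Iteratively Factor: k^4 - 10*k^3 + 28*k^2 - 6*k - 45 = (k + 1)*(k^3 - 11*k^2 + 39*k - 45) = (k - 5)*(k + 1)*(k^2 - 6*k + 9) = (k - 5)*(k - 3)*(k + 1)*(k - 3)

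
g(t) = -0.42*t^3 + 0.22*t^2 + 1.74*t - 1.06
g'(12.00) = -174.42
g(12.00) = -674.26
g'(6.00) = -40.98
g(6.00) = -73.42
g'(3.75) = -14.33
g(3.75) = -13.59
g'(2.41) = -4.52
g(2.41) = -1.47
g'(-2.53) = -7.44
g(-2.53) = 2.75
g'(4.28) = -19.46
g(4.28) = -22.51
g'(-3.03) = -11.16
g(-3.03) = 7.37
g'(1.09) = 0.72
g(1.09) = 0.55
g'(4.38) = -20.51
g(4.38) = -24.51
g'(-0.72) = 0.77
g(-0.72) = -2.04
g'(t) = -1.26*t^2 + 0.44*t + 1.74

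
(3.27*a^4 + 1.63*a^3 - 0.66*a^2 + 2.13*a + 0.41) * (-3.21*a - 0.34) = -10.4967*a^5 - 6.3441*a^4 + 1.5644*a^3 - 6.6129*a^2 - 2.0403*a - 0.1394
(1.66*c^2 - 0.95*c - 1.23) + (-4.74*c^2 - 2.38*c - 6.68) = -3.08*c^2 - 3.33*c - 7.91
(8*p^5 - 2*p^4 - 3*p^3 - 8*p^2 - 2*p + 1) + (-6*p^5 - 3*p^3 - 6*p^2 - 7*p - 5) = 2*p^5 - 2*p^4 - 6*p^3 - 14*p^2 - 9*p - 4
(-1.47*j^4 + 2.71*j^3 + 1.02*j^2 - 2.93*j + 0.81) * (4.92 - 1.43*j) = 2.1021*j^5 - 11.1077*j^4 + 11.8746*j^3 + 9.2083*j^2 - 15.5739*j + 3.9852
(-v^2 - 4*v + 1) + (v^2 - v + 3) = 4 - 5*v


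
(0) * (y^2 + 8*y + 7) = 0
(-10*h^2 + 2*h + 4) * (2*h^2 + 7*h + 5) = -20*h^4 - 66*h^3 - 28*h^2 + 38*h + 20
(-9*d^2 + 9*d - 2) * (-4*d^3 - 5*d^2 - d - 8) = 36*d^5 + 9*d^4 - 28*d^3 + 73*d^2 - 70*d + 16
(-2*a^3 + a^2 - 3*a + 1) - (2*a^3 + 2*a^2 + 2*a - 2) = -4*a^3 - a^2 - 5*a + 3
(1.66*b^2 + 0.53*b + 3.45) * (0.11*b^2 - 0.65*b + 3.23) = 0.1826*b^4 - 1.0207*b^3 + 5.3968*b^2 - 0.5306*b + 11.1435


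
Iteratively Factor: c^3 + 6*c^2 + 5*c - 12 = (c + 3)*(c^2 + 3*c - 4) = (c + 3)*(c + 4)*(c - 1)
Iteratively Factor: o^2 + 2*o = (o + 2)*(o)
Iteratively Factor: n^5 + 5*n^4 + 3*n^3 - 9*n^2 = (n - 1)*(n^4 + 6*n^3 + 9*n^2) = (n - 1)*(n + 3)*(n^3 + 3*n^2) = n*(n - 1)*(n + 3)*(n^2 + 3*n) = n*(n - 1)*(n + 3)^2*(n)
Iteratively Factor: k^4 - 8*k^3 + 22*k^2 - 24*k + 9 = (k - 1)*(k^3 - 7*k^2 + 15*k - 9) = (k - 3)*(k - 1)*(k^2 - 4*k + 3) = (k - 3)^2*(k - 1)*(k - 1)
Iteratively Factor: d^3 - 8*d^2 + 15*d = (d - 5)*(d^2 - 3*d) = d*(d - 5)*(d - 3)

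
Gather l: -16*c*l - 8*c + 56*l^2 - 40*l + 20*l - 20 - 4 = -8*c + 56*l^2 + l*(-16*c - 20) - 24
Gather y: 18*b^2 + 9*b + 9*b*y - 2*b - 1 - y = 18*b^2 + 7*b + y*(9*b - 1) - 1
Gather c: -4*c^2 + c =-4*c^2 + c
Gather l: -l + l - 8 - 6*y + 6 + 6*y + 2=0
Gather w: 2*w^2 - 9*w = 2*w^2 - 9*w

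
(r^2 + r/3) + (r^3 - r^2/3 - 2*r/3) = r^3 + 2*r^2/3 - r/3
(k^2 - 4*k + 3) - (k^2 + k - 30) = 33 - 5*k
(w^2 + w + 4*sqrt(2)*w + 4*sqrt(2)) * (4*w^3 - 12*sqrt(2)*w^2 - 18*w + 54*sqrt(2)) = 4*w^5 + 4*w^4 + 4*sqrt(2)*w^4 - 114*w^3 + 4*sqrt(2)*w^3 - 114*w^2 - 18*sqrt(2)*w^2 - 18*sqrt(2)*w + 432*w + 432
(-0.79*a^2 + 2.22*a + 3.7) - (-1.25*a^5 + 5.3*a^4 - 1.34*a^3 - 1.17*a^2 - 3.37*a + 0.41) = 1.25*a^5 - 5.3*a^4 + 1.34*a^3 + 0.38*a^2 + 5.59*a + 3.29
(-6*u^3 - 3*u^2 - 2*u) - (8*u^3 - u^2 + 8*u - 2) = -14*u^3 - 2*u^2 - 10*u + 2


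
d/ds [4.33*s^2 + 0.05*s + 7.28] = 8.66*s + 0.05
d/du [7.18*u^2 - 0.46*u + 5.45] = 14.36*u - 0.46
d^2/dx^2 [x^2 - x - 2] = 2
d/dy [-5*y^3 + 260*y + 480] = 260 - 15*y^2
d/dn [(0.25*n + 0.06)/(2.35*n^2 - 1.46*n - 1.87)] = (0.5875*n^2 - 0.365*n - (0.25*n + 0.06)*(4.7*n - 1.46) - 0.4675)/(-2.35*n^2 + 1.46*n + 1.87)^2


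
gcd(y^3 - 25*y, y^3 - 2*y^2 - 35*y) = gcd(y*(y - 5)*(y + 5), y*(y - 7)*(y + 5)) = y^2 + 5*y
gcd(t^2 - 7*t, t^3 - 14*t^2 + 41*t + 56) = t - 7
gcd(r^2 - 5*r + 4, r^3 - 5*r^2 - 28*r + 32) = r - 1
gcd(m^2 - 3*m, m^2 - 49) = 1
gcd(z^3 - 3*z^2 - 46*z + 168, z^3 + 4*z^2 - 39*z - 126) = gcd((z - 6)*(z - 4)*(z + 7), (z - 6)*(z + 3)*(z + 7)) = z^2 + z - 42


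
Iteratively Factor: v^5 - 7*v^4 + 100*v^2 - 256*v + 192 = (v - 2)*(v^4 - 5*v^3 - 10*v^2 + 80*v - 96) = (v - 3)*(v - 2)*(v^3 - 2*v^2 - 16*v + 32) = (v - 3)*(v - 2)^2*(v^2 - 16) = (v - 3)*(v - 2)^2*(v + 4)*(v - 4)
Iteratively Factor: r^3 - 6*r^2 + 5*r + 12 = (r - 3)*(r^2 - 3*r - 4) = (r - 3)*(r + 1)*(r - 4)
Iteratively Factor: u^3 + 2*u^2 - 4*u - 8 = (u + 2)*(u^2 - 4) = (u + 2)^2*(u - 2)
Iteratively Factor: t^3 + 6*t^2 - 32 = (t + 4)*(t^2 + 2*t - 8) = (t - 2)*(t + 4)*(t + 4)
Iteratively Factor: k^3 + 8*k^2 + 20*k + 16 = (k + 4)*(k^2 + 4*k + 4) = (k + 2)*(k + 4)*(k + 2)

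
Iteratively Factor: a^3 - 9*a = (a + 3)*(a^2 - 3*a) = (a - 3)*(a + 3)*(a)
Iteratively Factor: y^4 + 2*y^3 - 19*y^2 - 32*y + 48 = (y - 4)*(y^3 + 6*y^2 + 5*y - 12) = (y - 4)*(y - 1)*(y^2 + 7*y + 12) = (y - 4)*(y - 1)*(y + 4)*(y + 3)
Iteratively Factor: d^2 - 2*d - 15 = (d - 5)*(d + 3)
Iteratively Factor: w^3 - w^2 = (w)*(w^2 - w) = w*(w - 1)*(w)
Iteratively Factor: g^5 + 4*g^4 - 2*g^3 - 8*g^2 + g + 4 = (g + 1)*(g^4 + 3*g^3 - 5*g^2 - 3*g + 4) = (g + 1)*(g + 4)*(g^3 - g^2 - g + 1) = (g - 1)*(g + 1)*(g + 4)*(g^2 - 1) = (g - 1)*(g + 1)^2*(g + 4)*(g - 1)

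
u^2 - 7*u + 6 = (u - 6)*(u - 1)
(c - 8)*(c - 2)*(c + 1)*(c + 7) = c^4 - 2*c^3 - 57*c^2 + 58*c + 112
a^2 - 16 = (a - 4)*(a + 4)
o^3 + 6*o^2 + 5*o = o*(o + 1)*(o + 5)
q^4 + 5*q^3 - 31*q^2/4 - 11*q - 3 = (q - 2)*(q + 1/2)^2*(q + 6)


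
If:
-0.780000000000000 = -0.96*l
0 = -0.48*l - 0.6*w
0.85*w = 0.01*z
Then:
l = 0.81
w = -0.65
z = -55.25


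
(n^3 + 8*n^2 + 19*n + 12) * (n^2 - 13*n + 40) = n^5 - 5*n^4 - 45*n^3 + 85*n^2 + 604*n + 480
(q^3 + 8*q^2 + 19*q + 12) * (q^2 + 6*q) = q^5 + 14*q^4 + 67*q^3 + 126*q^2 + 72*q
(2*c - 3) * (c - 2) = 2*c^2 - 7*c + 6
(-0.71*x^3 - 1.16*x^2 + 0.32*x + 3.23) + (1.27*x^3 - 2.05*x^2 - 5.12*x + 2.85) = 0.56*x^3 - 3.21*x^2 - 4.8*x + 6.08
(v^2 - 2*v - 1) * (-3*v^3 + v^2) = -3*v^5 + 7*v^4 + v^3 - v^2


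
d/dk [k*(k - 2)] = 2*k - 2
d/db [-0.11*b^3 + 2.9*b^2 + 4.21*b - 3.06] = -0.33*b^2 + 5.8*b + 4.21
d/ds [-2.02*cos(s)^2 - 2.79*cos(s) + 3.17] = (4.04*cos(s) + 2.79)*sin(s)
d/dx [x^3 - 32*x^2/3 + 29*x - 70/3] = 3*x^2 - 64*x/3 + 29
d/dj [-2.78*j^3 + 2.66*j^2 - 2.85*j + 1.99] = -8.34*j^2 + 5.32*j - 2.85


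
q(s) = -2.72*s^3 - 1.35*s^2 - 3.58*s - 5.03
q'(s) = -8.16*s^2 - 2.7*s - 3.58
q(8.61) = -1872.05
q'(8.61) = -631.74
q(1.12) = -14.55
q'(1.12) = -16.84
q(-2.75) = 51.17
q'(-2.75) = -57.86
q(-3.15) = 77.87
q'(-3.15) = -76.04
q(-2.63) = 44.53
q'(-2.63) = -52.92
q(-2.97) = 64.95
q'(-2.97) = -67.54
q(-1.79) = 12.65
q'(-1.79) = -24.89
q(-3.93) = 153.29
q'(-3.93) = -119.00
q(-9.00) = 1900.72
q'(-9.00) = -640.24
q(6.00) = -662.63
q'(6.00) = -313.54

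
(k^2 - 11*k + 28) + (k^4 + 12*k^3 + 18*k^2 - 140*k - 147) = k^4 + 12*k^3 + 19*k^2 - 151*k - 119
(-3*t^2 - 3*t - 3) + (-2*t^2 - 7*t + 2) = -5*t^2 - 10*t - 1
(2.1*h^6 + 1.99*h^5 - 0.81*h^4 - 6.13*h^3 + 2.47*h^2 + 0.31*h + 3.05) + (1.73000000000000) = 2.1*h^6 + 1.99*h^5 - 0.81*h^4 - 6.13*h^3 + 2.47*h^2 + 0.31*h + 4.78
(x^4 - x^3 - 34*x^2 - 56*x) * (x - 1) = x^5 - 2*x^4 - 33*x^3 - 22*x^2 + 56*x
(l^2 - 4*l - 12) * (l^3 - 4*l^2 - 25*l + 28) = l^5 - 8*l^4 - 21*l^3 + 176*l^2 + 188*l - 336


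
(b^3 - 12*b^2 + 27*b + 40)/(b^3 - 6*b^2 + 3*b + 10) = (b - 8)/(b - 2)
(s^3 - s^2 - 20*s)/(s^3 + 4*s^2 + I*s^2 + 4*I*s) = (s - 5)/(s + I)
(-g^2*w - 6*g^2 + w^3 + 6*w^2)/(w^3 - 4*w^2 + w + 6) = (-g^2*w - 6*g^2 + w^3 + 6*w^2)/(w^3 - 4*w^2 + w + 6)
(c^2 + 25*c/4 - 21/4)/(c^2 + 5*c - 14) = (c - 3/4)/(c - 2)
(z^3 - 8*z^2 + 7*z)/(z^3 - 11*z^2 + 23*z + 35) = z*(z - 1)/(z^2 - 4*z - 5)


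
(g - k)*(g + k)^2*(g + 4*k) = g^4 + 5*g^3*k + 3*g^2*k^2 - 5*g*k^3 - 4*k^4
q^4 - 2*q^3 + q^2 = q^2*(q - 1)^2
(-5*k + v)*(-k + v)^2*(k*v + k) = -5*k^4*v - 5*k^4 + 11*k^3*v^2 + 11*k^3*v - 7*k^2*v^3 - 7*k^2*v^2 + k*v^4 + k*v^3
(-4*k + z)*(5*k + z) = -20*k^2 + k*z + z^2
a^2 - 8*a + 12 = (a - 6)*(a - 2)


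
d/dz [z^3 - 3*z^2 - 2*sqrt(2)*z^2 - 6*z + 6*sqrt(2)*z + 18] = 3*z^2 - 6*z - 4*sqrt(2)*z - 6 + 6*sqrt(2)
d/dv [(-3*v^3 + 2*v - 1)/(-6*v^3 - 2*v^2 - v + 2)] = (6*v^4 + 30*v^3 - 32*v^2 - 4*v + 3)/(36*v^6 + 24*v^5 + 16*v^4 - 20*v^3 - 7*v^2 - 4*v + 4)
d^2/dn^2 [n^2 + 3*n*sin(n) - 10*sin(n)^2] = -3*n*sin(n) + 40*sin(n)^2 + 6*cos(n) - 18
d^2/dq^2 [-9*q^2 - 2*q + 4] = -18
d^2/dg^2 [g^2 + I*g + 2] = 2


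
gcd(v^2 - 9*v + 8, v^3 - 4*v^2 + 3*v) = v - 1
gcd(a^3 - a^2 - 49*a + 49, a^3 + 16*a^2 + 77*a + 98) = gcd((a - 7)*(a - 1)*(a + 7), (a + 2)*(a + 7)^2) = a + 7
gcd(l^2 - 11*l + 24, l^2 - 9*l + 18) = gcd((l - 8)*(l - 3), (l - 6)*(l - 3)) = l - 3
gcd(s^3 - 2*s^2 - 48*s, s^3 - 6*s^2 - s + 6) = 1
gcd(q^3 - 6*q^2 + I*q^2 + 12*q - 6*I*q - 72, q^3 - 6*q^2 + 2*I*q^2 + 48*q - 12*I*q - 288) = q - 6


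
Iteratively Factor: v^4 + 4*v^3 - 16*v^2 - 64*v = (v + 4)*(v^3 - 16*v) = (v + 4)^2*(v^2 - 4*v) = v*(v + 4)^2*(v - 4)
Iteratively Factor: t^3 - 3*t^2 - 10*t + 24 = (t - 2)*(t^2 - t - 12) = (t - 4)*(t - 2)*(t + 3)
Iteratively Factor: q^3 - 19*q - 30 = (q - 5)*(q^2 + 5*q + 6) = (q - 5)*(q + 2)*(q + 3)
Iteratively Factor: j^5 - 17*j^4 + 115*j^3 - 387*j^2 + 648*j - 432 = (j - 3)*(j^4 - 14*j^3 + 73*j^2 - 168*j + 144) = (j - 3)^2*(j^3 - 11*j^2 + 40*j - 48) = (j - 3)^3*(j^2 - 8*j + 16) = (j - 4)*(j - 3)^3*(j - 4)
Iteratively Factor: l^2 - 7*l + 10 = (l - 5)*(l - 2)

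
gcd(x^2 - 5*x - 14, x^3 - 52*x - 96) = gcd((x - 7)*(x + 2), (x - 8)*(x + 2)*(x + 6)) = x + 2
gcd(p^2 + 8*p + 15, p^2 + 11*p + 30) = p + 5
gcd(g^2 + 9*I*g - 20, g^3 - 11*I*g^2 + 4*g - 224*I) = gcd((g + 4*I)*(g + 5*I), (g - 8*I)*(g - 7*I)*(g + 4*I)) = g + 4*I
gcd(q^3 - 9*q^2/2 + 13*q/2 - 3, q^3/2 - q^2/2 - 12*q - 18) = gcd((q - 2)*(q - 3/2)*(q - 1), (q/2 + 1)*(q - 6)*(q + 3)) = 1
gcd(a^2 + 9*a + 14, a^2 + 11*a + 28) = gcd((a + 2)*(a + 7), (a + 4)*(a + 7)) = a + 7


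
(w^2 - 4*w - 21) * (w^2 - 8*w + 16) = w^4 - 12*w^3 + 27*w^2 + 104*w - 336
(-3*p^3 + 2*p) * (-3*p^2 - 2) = 9*p^5 - 4*p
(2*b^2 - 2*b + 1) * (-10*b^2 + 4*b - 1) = -20*b^4 + 28*b^3 - 20*b^2 + 6*b - 1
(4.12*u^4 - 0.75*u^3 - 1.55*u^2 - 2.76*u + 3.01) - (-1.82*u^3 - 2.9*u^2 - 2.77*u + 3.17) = 4.12*u^4 + 1.07*u^3 + 1.35*u^2 + 0.0100000000000002*u - 0.16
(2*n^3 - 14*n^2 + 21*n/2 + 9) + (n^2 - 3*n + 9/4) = 2*n^3 - 13*n^2 + 15*n/2 + 45/4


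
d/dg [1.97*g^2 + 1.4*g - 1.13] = 3.94*g + 1.4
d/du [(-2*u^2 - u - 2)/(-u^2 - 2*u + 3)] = (3*u^2 - 16*u - 7)/(u^4 + 4*u^3 - 2*u^2 - 12*u + 9)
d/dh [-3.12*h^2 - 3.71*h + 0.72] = -6.24*h - 3.71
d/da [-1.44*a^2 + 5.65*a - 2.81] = 5.65 - 2.88*a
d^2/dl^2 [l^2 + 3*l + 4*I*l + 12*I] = 2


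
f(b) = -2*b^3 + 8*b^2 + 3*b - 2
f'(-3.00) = -99.00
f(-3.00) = 115.00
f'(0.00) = 3.00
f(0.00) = -2.00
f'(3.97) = -28.05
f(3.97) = 10.86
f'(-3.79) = -143.82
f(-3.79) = 210.42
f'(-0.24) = -1.19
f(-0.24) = -2.23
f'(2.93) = -1.63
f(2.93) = 25.16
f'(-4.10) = -163.46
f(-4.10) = 258.02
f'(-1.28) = -27.31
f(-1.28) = 11.46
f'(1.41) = 13.63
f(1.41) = 12.53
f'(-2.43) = -71.31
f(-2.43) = 66.65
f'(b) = -6*b^2 + 16*b + 3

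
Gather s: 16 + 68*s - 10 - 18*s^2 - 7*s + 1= -18*s^2 + 61*s + 7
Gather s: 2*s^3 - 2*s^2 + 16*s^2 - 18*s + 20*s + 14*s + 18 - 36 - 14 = 2*s^3 + 14*s^2 + 16*s - 32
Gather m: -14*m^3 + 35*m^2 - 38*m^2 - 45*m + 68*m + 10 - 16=-14*m^3 - 3*m^2 + 23*m - 6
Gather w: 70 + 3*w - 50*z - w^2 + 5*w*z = -w^2 + w*(5*z + 3) - 50*z + 70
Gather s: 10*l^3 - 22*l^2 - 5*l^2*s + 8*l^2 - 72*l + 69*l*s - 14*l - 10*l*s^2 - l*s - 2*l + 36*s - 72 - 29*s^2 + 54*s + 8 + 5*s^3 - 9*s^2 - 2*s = 10*l^3 - 14*l^2 - 88*l + 5*s^3 + s^2*(-10*l - 38) + s*(-5*l^2 + 68*l + 88) - 64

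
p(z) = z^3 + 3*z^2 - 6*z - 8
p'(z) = 3*z^2 + 6*z - 6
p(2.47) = 10.55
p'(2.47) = 27.12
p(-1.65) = 5.58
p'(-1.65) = -7.73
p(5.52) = 218.49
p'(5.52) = 118.53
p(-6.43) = -111.23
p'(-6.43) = 79.45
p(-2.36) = 9.72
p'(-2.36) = -3.45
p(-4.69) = -17.03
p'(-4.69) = 31.85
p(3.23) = 37.62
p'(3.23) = 44.68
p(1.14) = -9.46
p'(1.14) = 4.74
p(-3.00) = 10.00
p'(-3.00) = 3.00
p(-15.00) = -2618.00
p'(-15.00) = 579.00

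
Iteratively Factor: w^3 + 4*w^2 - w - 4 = (w + 4)*(w^2 - 1) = (w + 1)*(w + 4)*(w - 1)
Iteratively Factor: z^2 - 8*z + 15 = (z - 3)*(z - 5)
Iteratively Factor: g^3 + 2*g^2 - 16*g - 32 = (g - 4)*(g^2 + 6*g + 8) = (g - 4)*(g + 4)*(g + 2)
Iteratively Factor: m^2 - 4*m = (m - 4)*(m)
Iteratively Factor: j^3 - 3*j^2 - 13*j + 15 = (j + 3)*(j^2 - 6*j + 5) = (j - 1)*(j + 3)*(j - 5)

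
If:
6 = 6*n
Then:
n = 1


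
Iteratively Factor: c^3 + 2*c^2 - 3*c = (c)*(c^2 + 2*c - 3) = c*(c - 1)*(c + 3)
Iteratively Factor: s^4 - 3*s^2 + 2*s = (s + 2)*(s^3 - 2*s^2 + s) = s*(s + 2)*(s^2 - 2*s + 1) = s*(s - 1)*(s + 2)*(s - 1)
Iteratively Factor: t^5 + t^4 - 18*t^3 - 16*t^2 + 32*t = (t - 1)*(t^4 + 2*t^3 - 16*t^2 - 32*t) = (t - 1)*(t + 2)*(t^3 - 16*t) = t*(t - 1)*(t + 2)*(t^2 - 16) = t*(t - 1)*(t + 2)*(t + 4)*(t - 4)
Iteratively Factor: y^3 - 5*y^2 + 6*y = (y - 2)*(y^2 - 3*y) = (y - 3)*(y - 2)*(y)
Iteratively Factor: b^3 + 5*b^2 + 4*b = (b)*(b^2 + 5*b + 4) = b*(b + 4)*(b + 1)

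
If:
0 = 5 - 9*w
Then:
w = 5/9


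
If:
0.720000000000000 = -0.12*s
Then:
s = -6.00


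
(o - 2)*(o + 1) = o^2 - o - 2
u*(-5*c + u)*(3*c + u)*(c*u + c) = -15*c^3*u^2 - 15*c^3*u - 2*c^2*u^3 - 2*c^2*u^2 + c*u^4 + c*u^3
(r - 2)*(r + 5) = r^2 + 3*r - 10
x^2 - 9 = (x - 3)*(x + 3)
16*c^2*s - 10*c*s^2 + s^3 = s*(-8*c + s)*(-2*c + s)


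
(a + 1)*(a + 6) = a^2 + 7*a + 6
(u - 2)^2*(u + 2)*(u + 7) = u^4 + 5*u^3 - 18*u^2 - 20*u + 56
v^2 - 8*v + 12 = (v - 6)*(v - 2)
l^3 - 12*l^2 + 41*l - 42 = (l - 7)*(l - 3)*(l - 2)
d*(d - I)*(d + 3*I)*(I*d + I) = I*d^4 - 2*d^3 + I*d^3 - 2*d^2 + 3*I*d^2 + 3*I*d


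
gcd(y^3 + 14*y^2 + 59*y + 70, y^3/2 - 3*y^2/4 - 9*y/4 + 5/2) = y + 2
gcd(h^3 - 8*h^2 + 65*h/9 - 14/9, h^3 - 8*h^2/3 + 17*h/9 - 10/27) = h^2 - h + 2/9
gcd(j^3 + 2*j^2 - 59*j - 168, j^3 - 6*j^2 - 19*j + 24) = j^2 - 5*j - 24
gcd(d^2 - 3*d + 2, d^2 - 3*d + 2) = d^2 - 3*d + 2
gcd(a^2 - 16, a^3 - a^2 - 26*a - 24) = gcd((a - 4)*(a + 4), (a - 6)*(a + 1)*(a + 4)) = a + 4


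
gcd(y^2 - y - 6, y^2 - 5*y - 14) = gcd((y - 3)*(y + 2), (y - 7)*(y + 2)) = y + 2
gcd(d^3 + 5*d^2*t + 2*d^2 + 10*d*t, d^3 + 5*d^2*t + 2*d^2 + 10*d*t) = d^3 + 5*d^2*t + 2*d^2 + 10*d*t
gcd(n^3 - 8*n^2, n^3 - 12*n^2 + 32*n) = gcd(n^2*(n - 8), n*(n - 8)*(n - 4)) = n^2 - 8*n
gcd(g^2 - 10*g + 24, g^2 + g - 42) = g - 6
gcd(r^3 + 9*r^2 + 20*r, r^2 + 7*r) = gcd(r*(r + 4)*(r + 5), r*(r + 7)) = r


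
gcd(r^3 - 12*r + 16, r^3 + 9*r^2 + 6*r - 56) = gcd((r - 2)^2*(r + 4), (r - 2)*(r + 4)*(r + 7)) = r^2 + 2*r - 8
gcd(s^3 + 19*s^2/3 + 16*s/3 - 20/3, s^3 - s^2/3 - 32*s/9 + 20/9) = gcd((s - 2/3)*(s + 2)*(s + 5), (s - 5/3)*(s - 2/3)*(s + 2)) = s^2 + 4*s/3 - 4/3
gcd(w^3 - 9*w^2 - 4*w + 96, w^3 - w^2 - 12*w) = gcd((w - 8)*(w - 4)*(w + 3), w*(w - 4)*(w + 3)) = w^2 - w - 12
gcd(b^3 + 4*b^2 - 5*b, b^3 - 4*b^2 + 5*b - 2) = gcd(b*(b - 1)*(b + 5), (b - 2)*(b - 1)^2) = b - 1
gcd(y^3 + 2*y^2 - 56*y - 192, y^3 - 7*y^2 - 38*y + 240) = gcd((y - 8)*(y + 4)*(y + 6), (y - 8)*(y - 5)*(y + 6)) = y^2 - 2*y - 48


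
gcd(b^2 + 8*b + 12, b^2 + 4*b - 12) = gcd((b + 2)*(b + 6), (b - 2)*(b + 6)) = b + 6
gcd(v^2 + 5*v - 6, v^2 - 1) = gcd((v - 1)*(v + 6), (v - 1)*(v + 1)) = v - 1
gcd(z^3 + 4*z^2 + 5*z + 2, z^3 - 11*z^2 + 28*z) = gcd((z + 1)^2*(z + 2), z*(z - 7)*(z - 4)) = 1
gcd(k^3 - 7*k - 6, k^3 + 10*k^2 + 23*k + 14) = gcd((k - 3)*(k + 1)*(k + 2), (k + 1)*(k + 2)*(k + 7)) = k^2 + 3*k + 2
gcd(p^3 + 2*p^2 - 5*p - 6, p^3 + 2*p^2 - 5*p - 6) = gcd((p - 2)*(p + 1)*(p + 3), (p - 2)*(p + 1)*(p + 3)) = p^3 + 2*p^2 - 5*p - 6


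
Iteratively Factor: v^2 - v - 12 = (v - 4)*(v + 3)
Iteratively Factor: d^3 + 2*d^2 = (d)*(d^2 + 2*d) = d*(d + 2)*(d)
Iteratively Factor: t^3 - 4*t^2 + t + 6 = (t + 1)*(t^2 - 5*t + 6) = (t - 3)*(t + 1)*(t - 2)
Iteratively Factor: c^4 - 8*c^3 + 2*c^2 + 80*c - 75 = (c - 1)*(c^3 - 7*c^2 - 5*c + 75) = (c - 1)*(c + 3)*(c^2 - 10*c + 25) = (c - 5)*(c - 1)*(c + 3)*(c - 5)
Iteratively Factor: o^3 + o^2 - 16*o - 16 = (o + 4)*(o^2 - 3*o - 4) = (o - 4)*(o + 4)*(o + 1)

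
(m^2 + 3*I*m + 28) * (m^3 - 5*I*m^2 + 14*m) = m^5 - 2*I*m^4 + 57*m^3 - 98*I*m^2 + 392*m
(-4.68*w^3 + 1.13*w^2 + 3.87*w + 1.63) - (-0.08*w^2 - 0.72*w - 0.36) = -4.68*w^3 + 1.21*w^2 + 4.59*w + 1.99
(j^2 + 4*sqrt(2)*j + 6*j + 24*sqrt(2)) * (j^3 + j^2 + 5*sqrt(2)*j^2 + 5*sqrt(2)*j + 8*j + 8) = j^5 + 7*j^4 + 9*sqrt(2)*j^4 + 54*j^3 + 63*sqrt(2)*j^3 + 86*sqrt(2)*j^2 + 336*j^2 + 288*j + 224*sqrt(2)*j + 192*sqrt(2)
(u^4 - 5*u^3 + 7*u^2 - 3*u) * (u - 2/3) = u^5 - 17*u^4/3 + 31*u^3/3 - 23*u^2/3 + 2*u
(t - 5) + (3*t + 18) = 4*t + 13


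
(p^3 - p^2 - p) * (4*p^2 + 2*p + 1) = 4*p^5 - 2*p^4 - 5*p^3 - 3*p^2 - p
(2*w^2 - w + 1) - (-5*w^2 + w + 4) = 7*w^2 - 2*w - 3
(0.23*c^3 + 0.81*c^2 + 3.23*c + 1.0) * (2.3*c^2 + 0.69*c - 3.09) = 0.529*c^5 + 2.0217*c^4 + 7.2772*c^3 + 2.0258*c^2 - 9.2907*c - 3.09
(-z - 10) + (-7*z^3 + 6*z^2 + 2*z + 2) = -7*z^3 + 6*z^2 + z - 8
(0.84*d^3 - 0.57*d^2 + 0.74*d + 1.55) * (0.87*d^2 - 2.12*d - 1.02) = 0.7308*d^5 - 2.2767*d^4 + 0.9954*d^3 + 0.3611*d^2 - 4.0408*d - 1.581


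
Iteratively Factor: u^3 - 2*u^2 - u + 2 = (u - 2)*(u^2 - 1) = (u - 2)*(u + 1)*(u - 1)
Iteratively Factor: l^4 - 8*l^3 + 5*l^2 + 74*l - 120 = (l - 2)*(l^3 - 6*l^2 - 7*l + 60) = (l - 2)*(l + 3)*(l^2 - 9*l + 20) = (l - 5)*(l - 2)*(l + 3)*(l - 4)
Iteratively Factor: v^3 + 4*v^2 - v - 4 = (v + 1)*(v^2 + 3*v - 4) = (v + 1)*(v + 4)*(v - 1)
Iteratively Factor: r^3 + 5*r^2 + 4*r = (r + 4)*(r^2 + r) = r*(r + 4)*(r + 1)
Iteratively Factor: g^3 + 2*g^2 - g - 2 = (g + 2)*(g^2 - 1) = (g + 1)*(g + 2)*(g - 1)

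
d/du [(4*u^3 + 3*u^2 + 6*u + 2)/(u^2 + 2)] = 2*(2*u^4 + 9*u^2 + 4*u + 6)/(u^4 + 4*u^2 + 4)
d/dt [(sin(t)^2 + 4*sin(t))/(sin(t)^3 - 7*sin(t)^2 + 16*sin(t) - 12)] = (-sin(t)^3 - 10*sin(t)^2 + 24*sin(t) + 24)*cos(t)/((sin(t) - 3)^2*(sin(t) - 2)^3)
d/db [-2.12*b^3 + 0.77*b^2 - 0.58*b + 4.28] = -6.36*b^2 + 1.54*b - 0.58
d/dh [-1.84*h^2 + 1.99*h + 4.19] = 1.99 - 3.68*h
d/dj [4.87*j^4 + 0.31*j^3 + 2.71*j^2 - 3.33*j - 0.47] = 19.48*j^3 + 0.93*j^2 + 5.42*j - 3.33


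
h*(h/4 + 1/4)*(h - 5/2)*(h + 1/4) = h^4/4 - 5*h^3/16 - 23*h^2/32 - 5*h/32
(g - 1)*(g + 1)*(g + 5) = g^3 + 5*g^2 - g - 5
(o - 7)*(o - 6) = o^2 - 13*o + 42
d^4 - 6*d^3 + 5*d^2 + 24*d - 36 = (d - 3)^2*(d - 2)*(d + 2)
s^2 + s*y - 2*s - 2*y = (s - 2)*(s + y)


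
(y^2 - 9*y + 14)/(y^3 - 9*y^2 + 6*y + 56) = (y - 2)/(y^2 - 2*y - 8)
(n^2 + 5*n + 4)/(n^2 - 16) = (n + 1)/(n - 4)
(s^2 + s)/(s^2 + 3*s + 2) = s/(s + 2)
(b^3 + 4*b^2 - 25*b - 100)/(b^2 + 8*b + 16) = (b^2 - 25)/(b + 4)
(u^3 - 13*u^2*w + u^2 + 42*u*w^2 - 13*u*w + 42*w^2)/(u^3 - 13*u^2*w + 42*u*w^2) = (u + 1)/u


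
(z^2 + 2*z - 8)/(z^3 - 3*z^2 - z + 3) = (z^2 + 2*z - 8)/(z^3 - 3*z^2 - z + 3)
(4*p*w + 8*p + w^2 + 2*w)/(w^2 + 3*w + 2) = (4*p + w)/(w + 1)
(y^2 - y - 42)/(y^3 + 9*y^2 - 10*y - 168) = (y - 7)/(y^2 + 3*y - 28)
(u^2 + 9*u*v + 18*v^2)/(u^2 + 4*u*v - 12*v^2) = (u + 3*v)/(u - 2*v)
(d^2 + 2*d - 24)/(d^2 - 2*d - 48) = (d - 4)/(d - 8)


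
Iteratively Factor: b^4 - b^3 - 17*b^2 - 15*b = (b - 5)*(b^3 + 4*b^2 + 3*b) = (b - 5)*(b + 1)*(b^2 + 3*b) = (b - 5)*(b + 1)*(b + 3)*(b)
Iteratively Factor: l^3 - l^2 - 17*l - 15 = (l + 3)*(l^2 - 4*l - 5) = (l + 1)*(l + 3)*(l - 5)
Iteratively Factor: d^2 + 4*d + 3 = (d + 1)*(d + 3)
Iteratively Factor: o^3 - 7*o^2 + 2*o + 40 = (o - 4)*(o^2 - 3*o - 10) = (o - 5)*(o - 4)*(o + 2)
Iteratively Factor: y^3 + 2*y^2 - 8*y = (y - 2)*(y^2 + 4*y) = (y - 2)*(y + 4)*(y)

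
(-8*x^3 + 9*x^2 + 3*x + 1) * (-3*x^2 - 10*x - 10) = 24*x^5 + 53*x^4 - 19*x^3 - 123*x^2 - 40*x - 10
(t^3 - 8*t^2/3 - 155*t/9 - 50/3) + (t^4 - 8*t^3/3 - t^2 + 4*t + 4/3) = t^4 - 5*t^3/3 - 11*t^2/3 - 119*t/9 - 46/3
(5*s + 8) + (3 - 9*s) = 11 - 4*s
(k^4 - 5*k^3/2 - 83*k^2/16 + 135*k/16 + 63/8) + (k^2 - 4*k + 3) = k^4 - 5*k^3/2 - 67*k^2/16 + 71*k/16 + 87/8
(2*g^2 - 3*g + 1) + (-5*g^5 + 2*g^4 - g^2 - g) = -5*g^5 + 2*g^4 + g^2 - 4*g + 1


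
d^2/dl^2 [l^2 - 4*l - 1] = 2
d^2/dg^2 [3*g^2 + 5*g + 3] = 6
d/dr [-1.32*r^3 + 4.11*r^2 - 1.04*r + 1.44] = -3.96*r^2 + 8.22*r - 1.04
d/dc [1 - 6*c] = -6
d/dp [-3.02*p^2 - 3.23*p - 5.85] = -6.04*p - 3.23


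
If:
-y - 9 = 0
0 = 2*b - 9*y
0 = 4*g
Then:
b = -81/2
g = 0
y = -9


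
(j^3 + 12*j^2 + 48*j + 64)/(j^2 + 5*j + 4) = (j^2 + 8*j + 16)/(j + 1)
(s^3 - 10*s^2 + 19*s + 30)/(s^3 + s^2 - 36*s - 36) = (s - 5)/(s + 6)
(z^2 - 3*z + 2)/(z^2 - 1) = (z - 2)/(z + 1)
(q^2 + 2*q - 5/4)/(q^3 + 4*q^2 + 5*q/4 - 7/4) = (2*q + 5)/(2*q^2 + 9*q + 7)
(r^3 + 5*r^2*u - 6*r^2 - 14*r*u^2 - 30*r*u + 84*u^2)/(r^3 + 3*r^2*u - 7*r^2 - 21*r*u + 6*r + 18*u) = (r^2 + 5*r*u - 14*u^2)/(r^2 + 3*r*u - r - 3*u)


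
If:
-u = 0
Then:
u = 0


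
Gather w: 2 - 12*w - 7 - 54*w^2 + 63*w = -54*w^2 + 51*w - 5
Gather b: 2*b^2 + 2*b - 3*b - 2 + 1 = 2*b^2 - b - 1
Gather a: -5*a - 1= -5*a - 1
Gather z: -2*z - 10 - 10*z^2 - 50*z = -10*z^2 - 52*z - 10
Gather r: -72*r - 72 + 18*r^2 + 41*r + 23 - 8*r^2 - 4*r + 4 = 10*r^2 - 35*r - 45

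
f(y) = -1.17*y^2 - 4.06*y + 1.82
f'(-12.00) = 24.02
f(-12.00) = -117.94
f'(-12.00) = 24.02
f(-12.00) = -117.94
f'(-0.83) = -2.12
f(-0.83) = 4.38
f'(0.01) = -4.08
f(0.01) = 1.78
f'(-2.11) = 0.88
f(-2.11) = 5.18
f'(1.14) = -6.73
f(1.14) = -4.33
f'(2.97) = -11.01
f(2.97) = -20.56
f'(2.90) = -10.85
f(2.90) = -19.79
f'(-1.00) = -1.72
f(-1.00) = 4.71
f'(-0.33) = -3.29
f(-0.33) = 3.03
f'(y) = -2.34*y - 4.06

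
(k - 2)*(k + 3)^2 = k^3 + 4*k^2 - 3*k - 18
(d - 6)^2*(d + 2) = d^3 - 10*d^2 + 12*d + 72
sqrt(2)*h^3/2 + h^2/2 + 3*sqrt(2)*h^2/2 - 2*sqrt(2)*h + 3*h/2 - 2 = (h - 1)*(h + 4)*(sqrt(2)*h/2 + 1/2)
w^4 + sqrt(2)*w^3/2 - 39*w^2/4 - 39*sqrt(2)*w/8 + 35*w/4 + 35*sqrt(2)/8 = (w - 5/2)*(w - 1)*(w + 7/2)*(w + sqrt(2)/2)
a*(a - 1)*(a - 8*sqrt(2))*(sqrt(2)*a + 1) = sqrt(2)*a^4 - 15*a^3 - sqrt(2)*a^3 - 8*sqrt(2)*a^2 + 15*a^2 + 8*sqrt(2)*a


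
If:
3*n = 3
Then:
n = 1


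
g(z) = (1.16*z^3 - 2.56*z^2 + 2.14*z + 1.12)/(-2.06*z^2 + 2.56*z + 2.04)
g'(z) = (4.12*z - 2.56)*(1.16*z^3 - 2.56*z^2 + 2.14*z + 1.12)/(-2.06*z^2 + 2.56*z + 2.04)^2 + (3.48*z^2 - 5.12*z + 2.14)/(-2.06*z^2 + 2.56*z + 2.04)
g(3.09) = -1.80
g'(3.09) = -0.13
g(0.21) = 0.59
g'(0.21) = 0.09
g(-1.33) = 1.79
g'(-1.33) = -0.14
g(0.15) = 0.58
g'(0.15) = 0.13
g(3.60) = -1.93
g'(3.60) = -0.33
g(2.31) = -2.21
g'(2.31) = 2.13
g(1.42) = 1.52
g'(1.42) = 4.54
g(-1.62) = 1.86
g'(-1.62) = -0.31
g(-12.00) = 7.37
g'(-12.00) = -0.56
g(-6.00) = 4.05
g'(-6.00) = -0.54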